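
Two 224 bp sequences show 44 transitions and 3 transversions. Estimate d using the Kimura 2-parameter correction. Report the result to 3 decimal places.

P = 44/224 ≈ 0.196429 and Q = 3/224 ≈ 0.013393.
Under the Kimura two-parameter model, d = −½ ln(1 − 2P − Q) − ¼ ln(1 − 2Q).
1 − 2P − Q = 0.593749, giving −½ ln(0.593749) = 0.260649.
1 − 2Q = 0.973214, giving −¼ ln(0.973214) = 0.006788.
d = 0.260649 + 0.006788 = 0.267437.

0.267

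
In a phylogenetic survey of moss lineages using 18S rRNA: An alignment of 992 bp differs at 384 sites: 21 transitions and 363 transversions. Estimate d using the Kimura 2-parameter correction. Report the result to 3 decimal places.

P = 21/992 ≈ 0.021169 and Q = 363/992 ≈ 0.365927.
Under the Kimura two-parameter model, d = −½ ln(1 − 2P − Q) − ¼ ln(1 − 2Q).
1 − 2P − Q = 0.591735, giving −½ ln(0.591735) = 0.262348.
1 − 2Q = 0.268146, giving −¼ ln(0.268146) = 0.329056.
d = 0.262348 + 0.329056 = 0.591404.

0.591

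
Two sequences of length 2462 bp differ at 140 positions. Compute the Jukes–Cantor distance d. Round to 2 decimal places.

p = 140/2462 ≈ 0.056864.
d = −(3/4) ln(1 − 4p/3) = −0.75 ln(1 − 0.075819) = −0.75 ln(0.924181)
  = −0.75 × (-0.078847) = 0.059135 substitutions/site.

0.06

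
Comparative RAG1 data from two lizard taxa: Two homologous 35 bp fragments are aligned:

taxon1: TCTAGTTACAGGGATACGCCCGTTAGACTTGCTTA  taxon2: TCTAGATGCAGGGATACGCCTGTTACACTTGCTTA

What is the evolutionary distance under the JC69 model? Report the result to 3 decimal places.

The sequences differ at 4 of 35 sites (6, 8, 21, 26), so p = 4/35 ≈ 0.114286.
d = −(3/4) ln(1 − 4p/3) = −0.75 ln(1 − 0.152381) = −0.75 ln(0.847619)
  = −0.75 × (-0.165324) = 0.123993 substitutions/site.

0.124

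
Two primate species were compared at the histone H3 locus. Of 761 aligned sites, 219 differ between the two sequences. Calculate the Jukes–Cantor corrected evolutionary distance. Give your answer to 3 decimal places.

p = 219/761 ≈ 0.287779.
d = −(3/4) ln(1 − 4p/3) = −0.75 ln(1 − 0.383705) = −0.75 ln(0.616295)
  = −0.75 × (-0.484030) = 0.363023 substitutions/site.

0.363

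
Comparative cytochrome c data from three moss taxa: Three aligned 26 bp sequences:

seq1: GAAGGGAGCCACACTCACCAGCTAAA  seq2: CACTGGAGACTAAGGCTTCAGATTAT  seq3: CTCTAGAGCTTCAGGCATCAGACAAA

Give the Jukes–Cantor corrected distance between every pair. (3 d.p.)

d(seq1,seq2) = 0.824, d(seq1,seq3) = 0.717, d(seq2,seq3) = 0.464

seq1–seq2: 13/26 sites differ → p = 0.5, d = −0.75 ln(1 − 0.666667) = 0.823960 ≈ 0.824.
seq1–seq3: 12/26 sites differ → p ≈ 0.461538, d = −0.75 ln(1 − 0.615384) = 0.716632 ≈ 0.717.
seq2–seq3: 9/26 sites differ → p ≈ 0.346154, d = −0.75 ln(1 − 0.461539) = 0.464280 ≈ 0.464.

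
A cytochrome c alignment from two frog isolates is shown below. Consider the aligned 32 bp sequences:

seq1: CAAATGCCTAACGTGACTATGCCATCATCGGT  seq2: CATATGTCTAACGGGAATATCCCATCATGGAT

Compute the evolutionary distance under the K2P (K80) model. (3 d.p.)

0.259

Of 32 sites, 2 differences are transitions and 5 are transversions, so P = 2/32 = 0.0625 and Q = 5/32 = 0.15625.
Under the Kimura two-parameter model, d = −½ ln(1 − 2P − Q) − ¼ ln(1 − 2Q).
1 − 2P − Q = 0.71875, giving −½ ln(0.71875) = 0.165121.
1 − 2Q = 0.6875, giving −¼ ln(0.6875) = 0.093673.
d = 0.165121 + 0.093673 = 0.258794.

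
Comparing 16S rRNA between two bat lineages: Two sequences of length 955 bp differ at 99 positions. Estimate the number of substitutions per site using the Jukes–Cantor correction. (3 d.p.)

0.112

p = 99/955 ≈ 0.103665.
d = −(3/4) ln(1 − 4p/3) = −0.75 ln(1 − 0.13822) = −0.75 ln(0.86178)
  = −0.75 × (-0.148755) = 0.111566 substitutions/site.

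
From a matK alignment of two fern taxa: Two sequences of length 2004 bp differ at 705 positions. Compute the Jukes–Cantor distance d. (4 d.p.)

0.4748

p = 705/2004 ≈ 0.351796.
d = −(3/4) ln(1 − 4p/3) = −0.75 ln(1 − 0.469061) = −0.75 ln(0.530939)
  = −0.75 × (-0.633108) = 0.474831 substitutions/site.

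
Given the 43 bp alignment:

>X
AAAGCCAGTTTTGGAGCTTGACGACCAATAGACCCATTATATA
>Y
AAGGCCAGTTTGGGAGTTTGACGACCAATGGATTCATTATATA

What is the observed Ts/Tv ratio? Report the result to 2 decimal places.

Transitions are A↔G and C↔T; transversions are all other mismatches.
Transitions: 5. Transversions: 1.
R = 5/1 = 5.00.

5.00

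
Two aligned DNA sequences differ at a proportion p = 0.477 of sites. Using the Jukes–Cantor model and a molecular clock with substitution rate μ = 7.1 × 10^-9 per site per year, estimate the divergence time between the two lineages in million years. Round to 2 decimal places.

d = −(3/4) ln(1 − 4p/3) = −0.75 ln(1 − 0.636) = −0.75 ln(0.364)
  = −0.75 × (-1.010601) = 0.757951 substitutions/site.
Under a molecular clock d = 2μt, so t = d/(2μ) = 0.757951 / (2 × 7.1 × 10^-9) = 53.38 million years.

53.38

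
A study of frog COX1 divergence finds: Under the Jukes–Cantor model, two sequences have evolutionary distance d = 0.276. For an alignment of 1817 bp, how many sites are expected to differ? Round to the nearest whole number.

Invert JC69: p = (3/4)(1 − e^(−4d/3)) = 0.75 × (1 − e^(-0.368)) = 0.75 × (1 − 0.692117) = 0.230912.
Expected differing sites = pL ≈ 0.230912 × 1817 = 419.567104 ≈ 420.

420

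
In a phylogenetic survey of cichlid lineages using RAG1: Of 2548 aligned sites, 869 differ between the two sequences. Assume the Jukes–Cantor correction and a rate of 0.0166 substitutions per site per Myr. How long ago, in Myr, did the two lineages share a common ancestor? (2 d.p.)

p = 869/2548 ≈ 0.341052.
d = −(3/4) ln(1 − 4p/3) = −0.75 ln(1 − 0.454736) = −0.75 ln(0.545264)
  = −0.75 × (-0.606485) = 0.454864 substitutions/site.
Under a molecular clock d = 2μt, so t = d/(2μ) = 0.454864 / (2 × 0.0166) = 13.70 Myr.

13.70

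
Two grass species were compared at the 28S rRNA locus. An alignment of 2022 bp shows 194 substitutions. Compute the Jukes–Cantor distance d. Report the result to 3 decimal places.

0.103

p = 194/2022 ≈ 0.095945.
d = −(3/4) ln(1 − 4p/3) = −0.75 ln(1 − 0.127927) = −0.75 ln(0.872073)
  = −0.75 × (-0.136882) = 0.102662 substitutions/site.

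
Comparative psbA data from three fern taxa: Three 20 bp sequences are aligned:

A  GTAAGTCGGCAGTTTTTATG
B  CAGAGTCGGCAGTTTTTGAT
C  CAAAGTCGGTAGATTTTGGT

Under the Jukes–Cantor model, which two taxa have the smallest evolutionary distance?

A–B: 6/20 differ, p = 0.300, d = 0.383.
A–C: 7/20 differ, p = 0.350, d = 0.471.
B–C: 4/20 differ, p = 0.200, d = 0.233.
The smallest distance is between B and C.

B and C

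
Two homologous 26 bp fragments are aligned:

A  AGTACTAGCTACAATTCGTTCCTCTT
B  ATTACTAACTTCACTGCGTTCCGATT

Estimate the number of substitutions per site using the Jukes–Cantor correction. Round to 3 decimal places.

0.334

The sequences differ at 7 of 26 sites (2, 8, 11, 14, 16, 23, 24), so p = 7/26 ≈ 0.269231.
d = −(3/4) ln(1 − 4p/3) = −0.75 ln(1 − 0.358975) = −0.75 ln(0.641025)
  = −0.75 × (-0.444687) = 0.333515 substitutions/site.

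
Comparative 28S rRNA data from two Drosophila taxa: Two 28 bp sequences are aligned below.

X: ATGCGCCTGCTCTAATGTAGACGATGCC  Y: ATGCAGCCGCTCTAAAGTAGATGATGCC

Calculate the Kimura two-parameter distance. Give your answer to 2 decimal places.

0.21

Of 28 sites, 3 differences are transitions and 2 are transversions, so P = 3/28 ≈ 0.107143 and Q = 2/28 ≈ 0.071429.
Under the Kimura two-parameter model, d = −½ ln(1 − 2P − Q) − ¼ ln(1 − 2Q).
1 − 2P − Q = 0.714285, giving −½ ln(0.714285) = 0.168237.
1 − 2Q = 0.857142, giving −¼ ln(0.857142) = 0.038538.
d = 0.168237 + 0.038538 = 0.206775.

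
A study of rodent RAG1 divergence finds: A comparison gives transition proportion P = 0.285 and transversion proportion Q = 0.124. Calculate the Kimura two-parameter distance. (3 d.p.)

Under the Kimura two-parameter model, d = −½ ln(1 − 2P − Q) − ¼ ln(1 − 2Q).
1 − 2P − Q = 0.306, giving −½ ln(0.306) = 0.592085.
1 − 2Q = 0.752, giving −¼ ln(0.752) = 0.071255.
d = 0.592085 + 0.071255 = 0.663340.

0.663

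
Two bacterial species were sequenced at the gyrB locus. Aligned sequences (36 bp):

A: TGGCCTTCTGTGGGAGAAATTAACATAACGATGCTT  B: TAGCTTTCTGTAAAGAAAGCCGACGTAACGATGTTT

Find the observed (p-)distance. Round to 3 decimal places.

0.361

The sequences differ at 13 of 36 positions.
p = 13/36 = 0.361111… ≈ 0.361 (to 3 d.p.).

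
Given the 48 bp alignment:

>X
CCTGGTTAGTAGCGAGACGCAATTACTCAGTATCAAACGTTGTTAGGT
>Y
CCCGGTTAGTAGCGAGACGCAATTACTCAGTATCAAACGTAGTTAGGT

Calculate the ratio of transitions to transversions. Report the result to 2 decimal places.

Transitions are A↔G and C↔T; transversions are all other mismatches.
Transitions: 1. Transversions: 1.
R = 1/1 = 1.00.

1.00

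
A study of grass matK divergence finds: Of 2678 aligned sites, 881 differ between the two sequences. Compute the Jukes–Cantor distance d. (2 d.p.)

p = 881/2678 ≈ 0.328977.
d = −(3/4) ln(1 − 4p/3) = −0.75 ln(1 − 0.438636) = −0.75 ln(0.561364)
  = −0.75 × (-0.577386) = 0.433040 substitutions/site.

0.43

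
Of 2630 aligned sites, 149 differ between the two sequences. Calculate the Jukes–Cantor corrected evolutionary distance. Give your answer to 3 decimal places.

p = 149/2630 ≈ 0.056654.
d = −(3/4) ln(1 − 4p/3) = −0.75 ln(1 − 0.075539) = −0.75 ln(0.924461)
  = −0.75 × (-0.078544) = 0.058908 substitutions/site.

0.059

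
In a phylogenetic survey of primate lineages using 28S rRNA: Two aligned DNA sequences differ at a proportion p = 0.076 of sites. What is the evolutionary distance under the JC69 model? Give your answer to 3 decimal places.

d = −(3/4) ln(1 − 4p/3) = −0.75 ln(1 − 0.101333) = −0.75 ln(0.898667)
  = −0.75 × (-0.106843) = 0.080132 substitutions/site.

0.080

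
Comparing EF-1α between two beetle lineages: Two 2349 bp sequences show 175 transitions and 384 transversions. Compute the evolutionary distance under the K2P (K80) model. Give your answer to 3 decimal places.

P = 175/2349 ≈ 0.0745 and Q = 384/2349 ≈ 0.163474.
Under the Kimura two-parameter model, d = −½ ln(1 − 2P − Q) − ¼ ln(1 − 2Q).
1 − 2P − Q = 0.687526, giving −½ ln(0.687526) = 0.187328.
1 − 2Q = 0.673052, giving −¼ ln(0.673052) = 0.098983.
d = 0.187328 + 0.098983 = 0.286311.

0.286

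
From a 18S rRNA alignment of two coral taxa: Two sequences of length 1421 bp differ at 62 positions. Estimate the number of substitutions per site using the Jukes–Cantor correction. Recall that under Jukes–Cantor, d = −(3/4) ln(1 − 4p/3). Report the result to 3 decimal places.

p = 62/1421 ≈ 0.043631.
d = −(3/4) ln(1 − 4p/3) = −0.75 ln(1 − 0.058175) = −0.75 ln(0.941825)
  = −0.75 × (-0.059936) = 0.044952 substitutions/site.

0.045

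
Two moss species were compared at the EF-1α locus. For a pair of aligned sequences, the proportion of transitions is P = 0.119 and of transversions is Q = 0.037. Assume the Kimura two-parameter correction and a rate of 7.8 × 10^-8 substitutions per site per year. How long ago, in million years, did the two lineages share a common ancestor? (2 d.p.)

Under the Kimura two-parameter model, d = −½ ln(1 − 2P − Q) − ¼ ln(1 − 2Q).
1 − 2P − Q = 0.725, giving −½ ln(0.725) = 0.160792.
1 − 2Q = 0.926, giving −¼ ln(0.926) = 0.019220.
d = 0.160792 + 0.019220 = 0.180012.
Under a molecular clock d = 2μt, so t = d/(2μ) = 0.180012 / (2 × 7.8 × 10^-8) = 1.15 million years.

1.15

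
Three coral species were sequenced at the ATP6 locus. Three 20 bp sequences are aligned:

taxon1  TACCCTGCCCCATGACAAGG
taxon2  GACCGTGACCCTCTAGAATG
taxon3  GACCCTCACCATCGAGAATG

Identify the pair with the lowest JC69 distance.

taxon1–taxon2: 8/20 differ, p = 0.400, d = 0.572.
taxon1–taxon3: 8/20 differ, p = 0.400, d = 0.572.
taxon2–taxon3: 4/20 differ, p = 0.200, d = 0.233.
The smallest distance is between taxon2 and taxon3.

taxon2 and taxon3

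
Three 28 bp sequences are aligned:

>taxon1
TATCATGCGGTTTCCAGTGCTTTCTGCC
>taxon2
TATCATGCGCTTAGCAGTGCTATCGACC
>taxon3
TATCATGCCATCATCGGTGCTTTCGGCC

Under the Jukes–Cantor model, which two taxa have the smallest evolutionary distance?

taxon1–taxon2: 6/28 differ, p = 0.214, d = 0.252.
taxon1–taxon3: 7/28 differ, p = 0.250, d = 0.304.
taxon2–taxon3: 7/28 differ, p = 0.250, d = 0.304.
The smallest distance is between taxon1 and taxon2.

taxon1 and taxon2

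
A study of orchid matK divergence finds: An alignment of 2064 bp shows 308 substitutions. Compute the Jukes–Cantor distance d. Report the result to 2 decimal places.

p = 308/2064 ≈ 0.149225.
d = −(3/4) ln(1 − 4p/3) = −0.75 ln(1 − 0.198967) = −0.75 ln(0.801033)
  = −0.75 × (-0.221853) = 0.166390 substitutions/site.

0.17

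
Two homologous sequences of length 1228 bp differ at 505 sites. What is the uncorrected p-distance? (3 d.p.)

p = 505/1228 = 0.411237… ≈ 0.411 (to 3 d.p.).

0.411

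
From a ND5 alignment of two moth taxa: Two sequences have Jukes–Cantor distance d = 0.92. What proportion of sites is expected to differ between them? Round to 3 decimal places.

0.530

p = (3/4)(1 − e^(−4d/3)) = 0.75 × (1 − e^(-1.226667)) = 0.75 × (1 − 0.293268) = 0.530049.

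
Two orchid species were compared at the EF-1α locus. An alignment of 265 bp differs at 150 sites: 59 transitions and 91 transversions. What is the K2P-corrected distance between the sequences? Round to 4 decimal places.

P = 59/265 ≈ 0.222642 and Q = 91/265 ≈ 0.343396.
Under the Kimura two-parameter model, d = −½ ln(1 − 2P − Q) − ¼ ln(1 − 2Q).
1 − 2P − Q = 0.21132, giving −½ ln(0.21132) = 0.777191.
1 − 2Q = 0.313208, giving −¼ ln(0.313208) = 0.290222.
d = 0.777191 + 0.290222 = 1.067413.

1.0674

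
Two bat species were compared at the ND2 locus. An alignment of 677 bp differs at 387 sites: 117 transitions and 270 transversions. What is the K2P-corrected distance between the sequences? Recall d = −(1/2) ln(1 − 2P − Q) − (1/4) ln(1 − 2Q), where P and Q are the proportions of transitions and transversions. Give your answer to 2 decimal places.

1.08

P = 117/677 ≈ 0.172821 and Q = 270/677 ≈ 0.398818.
Under the Kimura two-parameter model, d = −½ ln(1 − 2P − Q) − ¼ ln(1 − 2Q).
1 − 2P − Q = 0.25554, giving −½ ln(0.25554) = 0.682188.
1 − 2Q = 0.202364, giving −¼ ln(0.202364) = 0.399422.
d = 0.682188 + 0.399422 = 1.081610.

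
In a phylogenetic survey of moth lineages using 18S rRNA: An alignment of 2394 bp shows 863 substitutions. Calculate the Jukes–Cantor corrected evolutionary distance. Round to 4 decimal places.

p = 863/2394 ≈ 0.360485.
d = −(3/4) ln(1 − 4p/3) = −0.75 ln(1 − 0.480647) = −0.75 ln(0.519353)
  = −0.75 × (-0.655171) = 0.491378 substitutions/site.

0.4914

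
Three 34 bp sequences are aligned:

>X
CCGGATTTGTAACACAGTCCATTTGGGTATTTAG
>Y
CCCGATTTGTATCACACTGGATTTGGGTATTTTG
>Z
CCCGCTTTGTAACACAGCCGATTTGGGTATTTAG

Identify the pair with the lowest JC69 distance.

X and Z

X–Y: 6/34 differ, p = 0.176, d = 0.201.
X–Z: 4/34 differ, p = 0.118, d = 0.128.
Y–Z: 6/34 differ, p = 0.176, d = 0.201.
The smallest distance is between X and Z.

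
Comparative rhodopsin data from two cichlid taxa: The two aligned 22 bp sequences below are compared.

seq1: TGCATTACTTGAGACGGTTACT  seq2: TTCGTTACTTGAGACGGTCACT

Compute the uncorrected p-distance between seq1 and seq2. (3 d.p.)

0.136

The sequences differ at 3 of 22 positions (sites 2, 4, 19).
p = 3/22 = 0.136363… ≈ 0.136 (to 3 d.p.).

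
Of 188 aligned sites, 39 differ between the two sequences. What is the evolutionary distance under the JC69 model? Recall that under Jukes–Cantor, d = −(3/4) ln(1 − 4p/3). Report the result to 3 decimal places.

p = 39/188 ≈ 0.207447.
d = −(3/4) ln(1 − 4p/3) = −0.75 ln(1 − 0.276596) = −0.75 ln(0.723404)
  = −0.75 × (-0.323787) = 0.242840 substitutions/site.

0.243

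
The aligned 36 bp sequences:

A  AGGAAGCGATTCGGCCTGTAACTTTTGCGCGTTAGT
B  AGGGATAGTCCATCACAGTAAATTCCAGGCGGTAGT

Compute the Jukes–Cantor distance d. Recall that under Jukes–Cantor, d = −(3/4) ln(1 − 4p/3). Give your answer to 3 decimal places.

0.745

The sequences differ at 17 of 36 sites, so p = 17/36 ≈ 0.472222.
d = −(3/4) ln(1 − 4p/3) = −0.75 ln(1 − 0.629629) = −0.75 ln(0.370371)
  = −0.75 × (-0.993250) = 0.744938 substitutions/site.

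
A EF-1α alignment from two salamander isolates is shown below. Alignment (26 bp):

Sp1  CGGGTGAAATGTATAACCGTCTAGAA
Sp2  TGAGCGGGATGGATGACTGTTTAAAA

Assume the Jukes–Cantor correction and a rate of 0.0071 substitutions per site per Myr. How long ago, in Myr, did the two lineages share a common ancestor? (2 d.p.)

The sequences differ at 10 of 26 sites (1, 3, 5, 7, 8, 12, 15, 18, 21, 24), so p = 10/26 ≈ 0.384615.
d = −(3/4) ln(1 − 4p/3) = −0.75 ln(1 − 0.51282) = −0.75 ln(0.48718)
  = −0.75 × (-0.719122) = 0.539342 substitutions/site.
Under a molecular clock d = 2μt, so t = d/(2μ) = 0.539342 / (2 × 0.0071) = 37.98 Myr.

37.98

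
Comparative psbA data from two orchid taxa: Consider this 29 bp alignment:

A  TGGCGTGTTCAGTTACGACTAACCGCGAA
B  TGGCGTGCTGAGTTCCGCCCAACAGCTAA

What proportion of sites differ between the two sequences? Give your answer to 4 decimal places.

The sequences differ at 7 of 29 positions (sites 8, 10, 15, 18, 20, 24, 27).
p = 7/29 = 0.241379… ≈ 0.2414 (to 4 d.p.).

0.2414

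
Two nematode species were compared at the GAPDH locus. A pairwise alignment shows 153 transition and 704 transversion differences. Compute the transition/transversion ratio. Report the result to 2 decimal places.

0.22

R = 153/704 = 0.217329… ≈ 0.22 (to 2 d.p.).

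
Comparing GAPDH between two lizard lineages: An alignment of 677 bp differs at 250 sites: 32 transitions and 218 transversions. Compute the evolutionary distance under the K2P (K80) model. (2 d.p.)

P = 32/677 ≈ 0.047267 and Q = 218/677 ≈ 0.322009.
Under the Kimura two-parameter model, d = −½ ln(1 − 2P − Q) − ¼ ln(1 − 2Q).
1 − 2P − Q = 0.583457, giving −½ ln(0.583457) = 0.269392.
1 − 2Q = 0.355982, giving −¼ ln(0.355982) = 0.258219.
d = 0.269392 + 0.258219 = 0.527611.

0.53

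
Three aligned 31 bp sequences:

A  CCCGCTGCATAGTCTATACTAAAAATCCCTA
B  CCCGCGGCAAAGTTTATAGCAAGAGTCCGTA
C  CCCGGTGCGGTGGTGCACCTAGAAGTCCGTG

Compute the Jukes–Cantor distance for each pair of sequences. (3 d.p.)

A–B: 8/31 sites differ → p ≈ 0.258065, d = −0.75 ln(1 − 0.344087) = 0.316295 ≈ 0.316.
A–C: 14/31 sites differ → p ≈ 0.451613, d = −0.75 ln(1 − 0.602151) = 0.691262 ≈ 0.691.
B–C: 15/31 sites differ → p ≈ 0.483871, d = −0.75 ln(1 − 0.645161) = 0.777068 ≈ 0.777.

d(A,B) = 0.316, d(A,C) = 0.691, d(B,C) = 0.777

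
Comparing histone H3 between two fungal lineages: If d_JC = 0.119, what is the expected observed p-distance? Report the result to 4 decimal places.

p = (3/4)(1 − e^(−4d/3)) = 0.75 × (1 − e^(-0.158667)) = 0.75 × (1 − 0.853280) = 0.110040.

0.1100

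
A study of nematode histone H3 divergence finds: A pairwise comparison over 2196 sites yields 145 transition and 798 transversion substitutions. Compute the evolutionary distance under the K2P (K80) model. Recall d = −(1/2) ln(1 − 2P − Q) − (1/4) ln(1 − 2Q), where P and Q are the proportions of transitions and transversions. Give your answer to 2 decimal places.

P = 145/2196 ≈ 0.066029 and Q = 798/2196 ≈ 0.363388.
Under the Kimura two-parameter model, d = −½ ln(1 − 2P − Q) − ¼ ln(1 − 2Q).
1 − 2P − Q = 0.504554, giving −½ ln(0.504554) = 0.342040.
1 − 2Q = 0.273224, giving −¼ ln(0.273224) = 0.324366.
d = 0.342040 + 0.324366 = 0.666406.

0.67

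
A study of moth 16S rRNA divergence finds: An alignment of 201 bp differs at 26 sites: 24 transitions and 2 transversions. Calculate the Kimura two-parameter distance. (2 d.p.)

P = 24/201 ≈ 0.119403 and Q = 2/201 ≈ 0.00995.
Under the Kimura two-parameter model, d = −½ ln(1 − 2P − Q) − ¼ ln(1 − 2Q).
1 − 2P − Q = 0.751244, giving −½ ln(0.751244) = 0.143012.
1 − 2Q = 0.9801, giving −¼ ln(0.9801) = 0.005025.
d = 0.143012 + 0.005025 = 0.148037.

0.15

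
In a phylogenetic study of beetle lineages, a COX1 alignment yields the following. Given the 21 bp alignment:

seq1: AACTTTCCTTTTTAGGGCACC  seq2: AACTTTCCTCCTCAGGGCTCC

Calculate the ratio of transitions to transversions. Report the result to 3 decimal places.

3.000

Transitions are A↔G and C↔T; transversions are all other mismatches.
Transitions: 3. Transversions: 1.
R = 3/1 = 3.000.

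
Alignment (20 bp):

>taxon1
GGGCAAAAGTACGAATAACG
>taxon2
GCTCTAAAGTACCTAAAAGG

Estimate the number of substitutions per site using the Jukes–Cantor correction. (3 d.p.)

0.471

The sequences differ at 7 of 20 sites (2, 3, 5, 13, 14, 16, 19), so p = 7/20 = 0.35.
d = −(3/4) ln(1 − 4p/3) = −0.75 ln(1 − 0.466667) = −0.75 ln(0.533333)
  = −0.75 × (-0.628609) = 0.471457 substitutions/site.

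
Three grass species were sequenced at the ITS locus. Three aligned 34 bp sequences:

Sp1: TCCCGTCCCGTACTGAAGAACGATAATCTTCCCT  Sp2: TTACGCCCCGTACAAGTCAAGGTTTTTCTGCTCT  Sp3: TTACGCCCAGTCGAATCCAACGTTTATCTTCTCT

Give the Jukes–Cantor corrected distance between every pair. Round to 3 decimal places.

d(Sp1,Sp2) = 0.597, d(Sp1,Sp3) = 0.597, d(Sp2,Sp3) = 0.282

Sp1–Sp2: 14/34 sites differ → p ≈ 0.411765, d = −0.75 ln(1 − 0.54902) = 0.597249 ≈ 0.597.
Sp1–Sp3: 14/34 sites differ → p ≈ 0.411765, d = −0.75 ln(1 − 0.54902) = 0.597249 ≈ 0.597.
Sp2–Sp3: 8/34 sites differ → p ≈ 0.235294, d = −0.75 ln(1 − 0.313725) = 0.282358 ≈ 0.282.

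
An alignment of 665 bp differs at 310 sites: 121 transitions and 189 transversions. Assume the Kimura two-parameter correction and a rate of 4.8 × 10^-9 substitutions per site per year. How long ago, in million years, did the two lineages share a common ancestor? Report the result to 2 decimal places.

76.28

P = 121/665 ≈ 0.181955 and Q = 189/665 ≈ 0.284211.
Under the Kimura two-parameter model, d = −½ ln(1 − 2P − Q) − ¼ ln(1 − 2Q).
1 − 2P − Q = 0.351879, giving −½ ln(0.351879) = 0.522234.
1 − 2Q = 0.431578, giving −¼ ln(0.431578) = 0.210077.
d = 0.522234 + 0.210077 = 0.732311.
Under a molecular clock d = 2μt, so t = d/(2μ) = 0.732311 / (2 × 4.8 × 10^-9) = 76.28 million years.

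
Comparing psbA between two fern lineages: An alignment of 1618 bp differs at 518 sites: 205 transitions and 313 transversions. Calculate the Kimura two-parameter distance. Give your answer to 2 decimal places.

0.42

P = 205/1618 ≈ 0.1267 and Q = 313/1618 ≈ 0.193449.
Under the Kimura two-parameter model, d = −½ ln(1 − 2P − Q) − ¼ ln(1 − 2Q).
1 − 2P − Q = 0.553151, giving −½ ln(0.553151) = 0.296062.
1 − 2Q = 0.613102, giving −¼ ln(0.613102) = 0.122306.
d = 0.296062 + 0.122306 = 0.418368.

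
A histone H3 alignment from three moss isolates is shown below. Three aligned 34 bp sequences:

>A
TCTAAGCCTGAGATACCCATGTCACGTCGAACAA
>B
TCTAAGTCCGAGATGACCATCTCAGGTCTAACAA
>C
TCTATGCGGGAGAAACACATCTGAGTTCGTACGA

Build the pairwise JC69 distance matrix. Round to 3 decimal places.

d(A,B) = 0.241, d(A,C) = 0.423, d(B,C) = 0.535

A–B: 7/34 sites differ → p ≈ 0.205882, d = −0.75 ln(1 − 0.274509) = 0.240680 ≈ 0.241.
A–C: 11/34 sites differ → p ≈ 0.323529, d = −0.75 ln(1 − 0.431372) = 0.423397 ≈ 0.423.
B–C: 13/34 sites differ → p ≈ 0.382353, d = −0.75 ln(1 − 0.509804) = 0.534712 ≈ 0.535.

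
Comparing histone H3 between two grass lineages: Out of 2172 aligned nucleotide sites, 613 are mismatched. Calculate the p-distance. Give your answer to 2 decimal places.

p = 613/2172 = 0.282228… ≈ 0.28 (to 2 d.p.).

0.28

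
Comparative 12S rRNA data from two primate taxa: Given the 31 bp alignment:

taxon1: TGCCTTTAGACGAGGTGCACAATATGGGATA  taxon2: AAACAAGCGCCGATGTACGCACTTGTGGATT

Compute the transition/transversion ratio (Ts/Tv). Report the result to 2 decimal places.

0.23

Transitions are A↔G and C↔T; transversions are all other mismatches.
Transitions: 3. Transversions: 13.
R = 3/13 = 0.230769… ≈ 0.23 (to 2 d.p.).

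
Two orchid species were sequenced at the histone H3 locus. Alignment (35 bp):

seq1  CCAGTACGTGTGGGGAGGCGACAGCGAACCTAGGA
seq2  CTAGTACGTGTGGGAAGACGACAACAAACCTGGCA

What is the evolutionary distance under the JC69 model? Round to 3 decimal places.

0.233

The sequences differ at 7 of 35 sites (2, 15, 18, 24, 26, 32, 34), so p = 7/35 = 0.2.
d = −(3/4) ln(1 − 4p/3) = −0.75 ln(1 − 0.266667) = −0.75 ln(0.733333)
  = −0.75 × (-0.310155) = 0.232616 substitutions/site.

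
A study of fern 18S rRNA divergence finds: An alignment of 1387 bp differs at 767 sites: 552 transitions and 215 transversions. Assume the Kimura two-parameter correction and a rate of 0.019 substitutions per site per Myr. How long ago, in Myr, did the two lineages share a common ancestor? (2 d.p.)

42.12

P = 552/1387 ≈ 0.397981 and Q = 215/1387 ≈ 0.155011.
Under the Kimura two-parameter model, d = −½ ln(1 − 2P − Q) − ¼ ln(1 − 2Q).
1 − 2P − Q = 0.049027, giving −½ ln(0.049027) = 1.507692.
1 − 2Q = 0.689978, giving −¼ ln(0.689978) = 0.092774.
d = 1.507692 + 0.092774 = 1.600466.
Under a molecular clock d = 2μt, so t = d/(2μ) = 1.600466 / (2 × 0.019) = 42.12 Myr.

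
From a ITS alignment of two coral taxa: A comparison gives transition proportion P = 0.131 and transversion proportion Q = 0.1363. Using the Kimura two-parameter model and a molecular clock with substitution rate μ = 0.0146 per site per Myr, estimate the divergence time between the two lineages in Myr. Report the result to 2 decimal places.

11.42

Under the Kimura two-parameter model, d = −½ ln(1 − 2P − Q) − ¼ ln(1 − 2Q).
1 − 2P − Q = 0.6017, giving −½ ln(0.6017) = 0.253998.
1 − 2Q = 0.7274, giving −¼ ln(0.7274) = 0.079570.
d = 0.253998 + 0.079570 = 0.333568.
Under a molecular clock d = 2μt, so t = d/(2μ) = 0.333568 / (2 × 0.0146) = 11.42 Myr.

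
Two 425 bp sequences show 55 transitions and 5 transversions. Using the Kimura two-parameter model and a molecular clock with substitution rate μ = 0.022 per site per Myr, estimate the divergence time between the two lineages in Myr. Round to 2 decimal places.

P = 55/425 ≈ 0.129412 and Q = 5/425 ≈ 0.011765.
Under the Kimura two-parameter model, d = −½ ln(1 − 2P − Q) − ¼ ln(1 − 2Q).
1 − 2P − Q = 0.729411, giving −½ ln(0.729411) = 0.157759.
1 − 2Q = 0.97647, giving −¼ ln(0.97647) = 0.005953.
d = 0.157759 + 0.005953 = 0.163712.
Under a molecular clock d = 2μt, so t = d/(2μ) = 0.163712 / (2 × 0.022) = 3.72 Myr.

3.72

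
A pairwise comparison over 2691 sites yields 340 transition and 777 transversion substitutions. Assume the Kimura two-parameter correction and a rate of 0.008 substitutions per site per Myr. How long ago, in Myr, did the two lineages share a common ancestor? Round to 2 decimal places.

P = 340/2691 ≈ 0.126347 and Q = 777/2691 ≈ 0.28874.
Under the Kimura two-parameter model, d = −½ ln(1 − 2P − Q) − ¼ ln(1 − 2Q).
1 − 2P − Q = 0.458566, giving −½ ln(0.458566) = 0.389826.
1 − 2Q = 0.42252, giving −¼ ln(0.42252) = 0.215380.
d = 0.389826 + 0.215380 = 0.605206.
Under a molecular clock d = 2μt, so t = d/(2μ) = 0.605206 / (2 × 0.008) = 37.83 Myr.

37.83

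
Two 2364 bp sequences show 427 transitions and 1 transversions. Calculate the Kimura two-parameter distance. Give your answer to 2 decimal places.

0.22

P = 427/2364 ≈ 0.180626 and Q = 1/2364 ≈ 0.000423.
Under the Kimura two-parameter model, d = −½ ln(1 − 2P − Q) − ¼ ln(1 − 2Q).
1 − 2P − Q = 0.638325, giving −½ ln(0.638325) = 0.224454.
1 − 2Q = 0.999154, giving −¼ ln(0.999154) = 0.000212.
d = 0.224454 + 0.000212 = 0.224666.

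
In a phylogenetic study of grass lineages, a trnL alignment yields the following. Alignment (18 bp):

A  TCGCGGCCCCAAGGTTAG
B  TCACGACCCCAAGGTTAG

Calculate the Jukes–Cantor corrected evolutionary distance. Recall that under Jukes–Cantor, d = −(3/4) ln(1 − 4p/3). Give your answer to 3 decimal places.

0.120

The sequences differ at 2 of 18 sites (3, 6), so p = 2/18 ≈ 0.111111.
d = −(3/4) ln(1 − 4p/3) = −0.75 ln(1 − 0.148148) = −0.75 ln(0.851852)
  = −0.75 × (-0.160342) = 0.120257 substitutions/site.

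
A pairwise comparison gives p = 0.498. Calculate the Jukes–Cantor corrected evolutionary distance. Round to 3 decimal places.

d = −(3/4) ln(1 − 4p/3) = −0.75 ln(1 − 0.664) = −0.75 ln(0.336)
  = −0.75 × (-1.090644) = 0.817983 substitutions/site.

0.818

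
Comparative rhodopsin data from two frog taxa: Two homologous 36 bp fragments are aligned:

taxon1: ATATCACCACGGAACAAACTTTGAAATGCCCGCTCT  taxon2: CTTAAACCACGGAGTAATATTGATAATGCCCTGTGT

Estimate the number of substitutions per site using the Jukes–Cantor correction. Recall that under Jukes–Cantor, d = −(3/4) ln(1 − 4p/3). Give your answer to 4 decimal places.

The sequences differ at 14 of 36 sites, so p = 14/36 ≈ 0.388889.
d = −(3/4) ln(1 − 4p/3) = −0.75 ln(1 − 0.518519) = −0.75 ln(0.481481)
  = −0.75 × (-0.730889) = 0.548167 substitutions/site.

0.5482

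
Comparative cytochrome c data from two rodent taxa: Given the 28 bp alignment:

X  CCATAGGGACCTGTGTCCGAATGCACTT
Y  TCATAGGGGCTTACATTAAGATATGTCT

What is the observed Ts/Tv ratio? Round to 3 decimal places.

Transitions are A↔G and C↔T; transversions are all other mismatches.
Transitions: 14. Transversions: 1.
R = 14/1 = 14.000.

14.000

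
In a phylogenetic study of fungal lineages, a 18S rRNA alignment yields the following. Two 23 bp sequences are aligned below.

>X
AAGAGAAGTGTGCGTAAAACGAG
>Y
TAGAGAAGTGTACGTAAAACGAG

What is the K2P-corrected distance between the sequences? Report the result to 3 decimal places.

Of 23 sites, 1 differences are transitions and 1 are transversions, so P = 1/23 ≈ 0.043478 and Q = 1/23 ≈ 0.043478.
Under the Kimura two-parameter model, d = −½ ln(1 − 2P − Q) − ¼ ln(1 − 2Q).
1 − 2P − Q = 0.869566, giving −½ ln(0.869566) = 0.069881.
1 − 2Q = 0.913044, giving −¼ ln(0.913044) = 0.022743.
d = 0.069881 + 0.022743 = 0.092624.

0.093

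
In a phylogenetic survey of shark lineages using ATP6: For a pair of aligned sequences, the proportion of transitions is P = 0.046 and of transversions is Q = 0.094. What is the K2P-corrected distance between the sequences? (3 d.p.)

0.155

Under the Kimura two-parameter model, d = −½ ln(1 − 2P − Q) − ¼ ln(1 − 2Q).
1 − 2P − Q = 0.814, giving −½ ln(0.814) = 0.102897.
1 − 2Q = 0.812, giving −¼ ln(0.812) = 0.052064.
d = 0.102897 + 0.052064 = 0.154961.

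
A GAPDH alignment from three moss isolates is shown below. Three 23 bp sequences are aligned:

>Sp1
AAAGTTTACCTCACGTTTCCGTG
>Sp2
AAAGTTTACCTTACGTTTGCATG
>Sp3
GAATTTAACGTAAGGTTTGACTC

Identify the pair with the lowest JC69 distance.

Sp1 and Sp2

Sp1–Sp2: 3/23 differ, p = 0.130, d = 0.143.
Sp1–Sp3: 10/23 differ, p = 0.435, d = 0.650.
Sp2–Sp3: 9/23 differ, p = 0.391, d = 0.553.
The smallest distance is between Sp1 and Sp2.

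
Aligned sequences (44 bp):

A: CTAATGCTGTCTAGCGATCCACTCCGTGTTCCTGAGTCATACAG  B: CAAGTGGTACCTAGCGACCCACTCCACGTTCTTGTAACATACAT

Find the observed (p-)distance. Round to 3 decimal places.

0.295

The sequences differ at 13 of 44 positions.
p = 13/44 = 0.295454… ≈ 0.295 (to 3 d.p.).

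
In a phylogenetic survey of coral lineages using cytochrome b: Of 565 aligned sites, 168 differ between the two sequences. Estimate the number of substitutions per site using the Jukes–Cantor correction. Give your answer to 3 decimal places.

p = 168/565 ≈ 0.297345.
d = −(3/4) ln(1 − 4p/3) = −0.75 ln(1 − 0.39646) = −0.75 ln(0.60354)
  = −0.75 × (-0.504943) = 0.378707 substitutions/site.

0.379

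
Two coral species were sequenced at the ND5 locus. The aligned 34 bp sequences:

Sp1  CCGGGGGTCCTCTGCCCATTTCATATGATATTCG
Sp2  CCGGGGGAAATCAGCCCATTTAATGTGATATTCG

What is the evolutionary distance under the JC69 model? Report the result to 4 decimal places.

The sequences differ at 6 of 34 sites (8, 9, 10, 13, 22, 25), so p = 6/34 ≈ 0.176471.
d = −(3/4) ln(1 − 4p/3) = −0.75 ln(1 − 0.235295) = −0.75 ln(0.764705)
  = −0.75 × (-0.268265) = 0.201199 substitutions/site.

0.2012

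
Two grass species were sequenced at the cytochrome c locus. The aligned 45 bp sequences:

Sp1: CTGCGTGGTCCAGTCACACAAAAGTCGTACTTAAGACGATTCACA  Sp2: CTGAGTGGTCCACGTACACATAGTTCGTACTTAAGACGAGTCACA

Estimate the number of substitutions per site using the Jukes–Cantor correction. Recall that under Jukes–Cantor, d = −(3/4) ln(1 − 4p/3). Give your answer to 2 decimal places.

0.20

The sequences differ at 8 of 45 sites (4, 13, 14, 15, 21, 23, 24, 40), so p = 8/45 ≈ 0.177778.
d = −(3/4) ln(1 − 4p/3) = −0.75 ln(1 − 0.237037) = −0.75 ln(0.762963)
  = −0.75 × (-0.270546) = 0.202910 substitutions/site.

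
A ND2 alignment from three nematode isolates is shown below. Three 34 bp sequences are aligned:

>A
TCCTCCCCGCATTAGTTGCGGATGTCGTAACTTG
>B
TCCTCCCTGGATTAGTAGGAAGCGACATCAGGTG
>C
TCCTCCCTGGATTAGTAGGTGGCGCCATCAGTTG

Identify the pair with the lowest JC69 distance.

A–B: 13/34 differ, p = 0.382, d = 0.535.
A–C: 11/34 differ, p = 0.324, d = 0.423.
B–C: 4/34 differ, p = 0.118, d = 0.128.
The smallest distance is between B and C.

B and C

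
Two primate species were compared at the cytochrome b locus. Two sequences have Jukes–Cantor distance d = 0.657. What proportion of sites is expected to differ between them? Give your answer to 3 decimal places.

0.438

p = (3/4)(1 − e^(−4d/3)) = 0.75 × (1 − e^(-0.876)) = 0.75 × (1 − 0.416445) = 0.437666.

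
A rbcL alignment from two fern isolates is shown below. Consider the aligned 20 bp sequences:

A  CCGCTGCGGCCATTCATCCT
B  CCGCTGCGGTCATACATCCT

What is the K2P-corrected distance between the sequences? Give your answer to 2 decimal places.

Of 20 sites, 1 differences are transitions and 1 are transversions, so P = 1/20 = 0.05 and Q = 1/20 = 0.05.
Under the Kimura two-parameter model, d = −½ ln(1 − 2P − Q) − ¼ ln(1 − 2Q).
1 − 2P − Q = 0.85, giving −½ ln(0.85) = 0.081259.
1 − 2Q = 0.9, giving −¼ ln(0.9) = 0.026340.
d = 0.081259 + 0.026340 = 0.107599.

0.11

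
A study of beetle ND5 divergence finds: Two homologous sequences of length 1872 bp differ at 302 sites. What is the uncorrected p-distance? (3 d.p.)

p = 302/1872 = 0.161324… ≈ 0.161 (to 3 d.p.).

0.161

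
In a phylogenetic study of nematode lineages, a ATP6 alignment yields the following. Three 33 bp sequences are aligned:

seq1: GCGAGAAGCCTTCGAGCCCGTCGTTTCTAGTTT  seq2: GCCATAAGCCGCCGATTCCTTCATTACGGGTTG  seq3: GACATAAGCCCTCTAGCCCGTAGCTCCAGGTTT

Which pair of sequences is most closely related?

seq1 and seq3

seq1–seq2: 12/33 differ, p = 0.364, d = 0.497.
seq1–seq3: 10/33 differ, p = 0.303, d = 0.388.
seq2–seq3: 13/33 differ, p = 0.394, d = 0.559.
The smallest distance is between seq1 and seq3.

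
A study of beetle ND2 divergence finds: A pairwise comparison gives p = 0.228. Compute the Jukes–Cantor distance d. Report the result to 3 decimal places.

0.272

d = −(3/4) ln(1 − 4p/3) = −0.75 ln(1 − 0.304) = −0.75 ln(0.696)
  = −0.75 × (-0.362406) = 0.271805 substitutions/site.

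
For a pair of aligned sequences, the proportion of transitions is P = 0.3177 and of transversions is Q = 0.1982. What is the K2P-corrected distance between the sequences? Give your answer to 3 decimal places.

1.023

Under the Kimura two-parameter model, d = −½ ln(1 − 2P − Q) − ¼ ln(1 − 2Q).
1 − 2P − Q = 0.1664, giving −½ ln(0.1664) = 0.896680.
1 − 2Q = 0.6036, giving −¼ ln(0.6036) = 0.126211.
d = 0.896680 + 0.126211 = 1.022891.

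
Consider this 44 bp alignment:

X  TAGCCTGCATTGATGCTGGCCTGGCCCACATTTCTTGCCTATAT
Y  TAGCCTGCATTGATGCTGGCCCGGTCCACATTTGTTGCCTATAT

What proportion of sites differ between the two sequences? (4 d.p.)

0.0682

The sequences differ at 3 of 44 positions (sites 22, 25, 34).
p = 3/44 = 0.068181… ≈ 0.0682 (to 4 d.p.).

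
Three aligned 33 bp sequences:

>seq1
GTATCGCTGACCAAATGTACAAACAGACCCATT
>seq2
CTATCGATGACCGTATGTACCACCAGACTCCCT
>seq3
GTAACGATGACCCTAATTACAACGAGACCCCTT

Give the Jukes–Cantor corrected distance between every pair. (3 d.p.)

seq1–seq2: 9/33 sites differ → p ≈ 0.272727, d = −0.75 ln(1 − 0.363636) = 0.338988 ≈ 0.339.
seq1–seq3: 9/33 sites differ → p ≈ 0.272727, d = −0.75 ln(1 − 0.363636) = 0.338988 ≈ 0.339.
seq2–seq3: 9/33 sites differ → p ≈ 0.272727, d = −0.75 ln(1 − 0.363636) = 0.338988 ≈ 0.339.

d(seq1,seq2) = 0.339, d(seq1,seq3) = 0.339, d(seq2,seq3) = 0.339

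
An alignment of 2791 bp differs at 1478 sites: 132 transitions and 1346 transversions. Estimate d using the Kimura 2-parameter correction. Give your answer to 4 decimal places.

1.2648

P = 132/2791 ≈ 0.047295 and Q = 1346/2791 ≈ 0.482264.
Under the Kimura two-parameter model, d = −½ ln(1 − 2P − Q) − ¼ ln(1 − 2Q).
1 − 2P − Q = 0.423146, giving −½ ln(0.423146) = 0.430019.
1 − 2Q = 0.035472, giving −¼ ln(0.035472) = 0.834753.
d = 0.430019 + 0.834753 = 1.264772.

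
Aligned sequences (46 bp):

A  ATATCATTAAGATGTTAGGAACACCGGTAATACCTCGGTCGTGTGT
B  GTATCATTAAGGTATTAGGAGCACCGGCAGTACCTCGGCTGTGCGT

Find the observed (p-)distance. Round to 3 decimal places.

The sequences differ at 9 of 46 positions (sites 1, 12, 14, 21, 28, 30, 39, 40, 44).
p = 9/46 = 0.195652… ≈ 0.196 (to 3 d.p.).

0.196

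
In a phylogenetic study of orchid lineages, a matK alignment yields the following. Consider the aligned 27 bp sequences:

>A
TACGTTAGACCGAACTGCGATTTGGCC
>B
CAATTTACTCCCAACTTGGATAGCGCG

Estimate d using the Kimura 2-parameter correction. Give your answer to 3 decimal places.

0.750

Of 27 sites, 1 differences are transitions and 11 are transversions, so P = 1/27 ≈ 0.037037 and Q = 11/27 ≈ 0.407407.
Under the Kimura two-parameter model, d = −½ ln(1 − 2P − Q) − ¼ ln(1 − 2Q).
1 − 2P − Q = 0.518519, giving −½ ln(0.518519) = 0.328389.
1 − 2Q = 0.185186, giving −¼ ln(0.185186) = 0.421599.
d = 0.328389 + 0.421599 = 0.749988.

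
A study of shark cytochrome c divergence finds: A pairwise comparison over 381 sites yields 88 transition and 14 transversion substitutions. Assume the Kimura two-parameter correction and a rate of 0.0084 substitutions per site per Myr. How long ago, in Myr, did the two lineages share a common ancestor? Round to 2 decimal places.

21.69

P = 88/381 ≈ 0.230971 and Q = 14/381 ≈ 0.036745.
Under the Kimura two-parameter model, d = −½ ln(1 − 2P − Q) − ¼ ln(1 − 2Q).
1 − 2P − Q = 0.501313, giving −½ ln(0.501313) = 0.345262.
1 − 2Q = 0.92651, giving −¼ ln(0.92651) = 0.019083.
d = 0.345262 + 0.019083 = 0.364345.
Under a molecular clock d = 2μt, so t = d/(2μ) = 0.364345 / (2 × 0.0084) = 21.69 Myr.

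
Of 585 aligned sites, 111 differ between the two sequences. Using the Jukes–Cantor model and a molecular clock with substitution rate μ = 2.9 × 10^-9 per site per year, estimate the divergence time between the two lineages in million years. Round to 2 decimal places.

p = 111/585 ≈ 0.189744.
d = −(3/4) ln(1 − 4p/3) = −0.75 ln(1 − 0.252992) = −0.75 ln(0.747008)
  = −0.75 × (-0.291679) = 0.218759 substitutions/site.
Under a molecular clock d = 2μt, so t = d/(2μ) = 0.218759 / (2 × 2.9 × 10^-9) = 37.72 million years.

37.72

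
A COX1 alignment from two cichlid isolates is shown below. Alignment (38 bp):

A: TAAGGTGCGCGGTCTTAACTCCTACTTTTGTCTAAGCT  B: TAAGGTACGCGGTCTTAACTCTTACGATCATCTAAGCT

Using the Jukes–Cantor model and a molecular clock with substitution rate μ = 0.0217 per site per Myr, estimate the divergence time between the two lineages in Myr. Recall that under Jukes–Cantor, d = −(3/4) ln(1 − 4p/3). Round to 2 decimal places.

The sequences differ at 6 of 38 sites (7, 22, 26, 27, 29, 30), so p = 6/38 ≈ 0.157895.
d = −(3/4) ln(1 − 4p/3) = −0.75 ln(1 − 0.210527) = −0.75 ln(0.789473)
  = −0.75 × (-0.236390) = 0.177293 substitutions/site.
Under a molecular clock d = 2μt, so t = d/(2μ) = 0.177293 / (2 × 0.0217) = 4.09 Myr.

4.09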